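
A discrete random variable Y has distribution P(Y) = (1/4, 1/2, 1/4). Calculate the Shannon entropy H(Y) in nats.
1.0397 nats

Shannon entropy is H(X) = -Σ p(x) log p(x).

For P = (1/4, 1/2, 1/4):
H = -1/4 × log_e(1/4) -1/2 × log_e(1/2) -1/4 × log_e(1/4)
H = 1.0397 nats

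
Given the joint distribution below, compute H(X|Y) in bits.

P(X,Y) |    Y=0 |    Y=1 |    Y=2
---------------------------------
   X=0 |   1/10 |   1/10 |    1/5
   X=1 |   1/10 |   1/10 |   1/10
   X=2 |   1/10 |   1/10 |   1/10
1.5510 bits

Using the chain rule: H(X|Y) = H(X,Y) - H(Y)

First, compute H(X,Y) = 3.1219 bits

Marginal P(Y) = (3/10, 3/10, 2/5)
H(Y) = 1.5710 bits

H(X|Y) = H(X,Y) - H(Y) = 3.1219 - 1.5710 = 1.5510 bits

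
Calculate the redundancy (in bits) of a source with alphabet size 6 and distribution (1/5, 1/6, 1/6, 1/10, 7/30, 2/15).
0.0493 bits

Redundancy measures how far a source is from maximum entropy:
R = H_max - H(X)

Maximum entropy for 6 symbols: H_max = log_2(6) = 2.5850 bits
Actual entropy: H(X) = 2.5357 bits
Redundancy: R = 2.5850 - 2.5357 = 0.0493 bits

This redundancy represents potential for compression: the source could be compressed by 0.0493 bits per symbol.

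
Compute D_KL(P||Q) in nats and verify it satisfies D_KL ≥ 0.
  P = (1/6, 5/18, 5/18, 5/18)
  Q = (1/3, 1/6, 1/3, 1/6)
0.1176 nats

KL divergence satisfies the Gibbs inequality: D_KL(P||Q) ≥ 0 for all distributions P, Q.

D_KL(P||Q) = Σ p(x) log(p(x)/q(x))
Term by term:
  x=0: 1/6 × log_e[(1/6)/(1/3)] = -0.1155
  x=1: 5/18 × log_e[(5/18)/(1/6)] = 0.1419
  x=2: 5/18 × log_e[(5/18)/(1/3)] = -0.0506
  x=3: 5/18 × log_e[(5/18)/(1/6)] = 0.1419
D_KL(P||Q) = 0.1176 nats

D_KL(P||Q) = 0.1176 ≥ 0 ✓

This non-negativity is a fundamental property: relative entropy cannot be negative because it measures how different Q is from P.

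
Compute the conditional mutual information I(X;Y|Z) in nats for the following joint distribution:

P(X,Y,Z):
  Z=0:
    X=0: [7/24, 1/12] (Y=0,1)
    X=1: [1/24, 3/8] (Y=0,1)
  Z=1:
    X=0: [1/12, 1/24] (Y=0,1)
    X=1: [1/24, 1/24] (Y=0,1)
0.2076 nats

Conditional mutual information: I(X;Y|Z) = H(X|Z) + H(Y|Z) - H(X,Y|Z)

H(Z) = 0.5117
H(X,Z) = 1.1996 → H(X|Z) = 0.6879
H(Y,Z) = 1.1908 → H(Y|Z) = 0.6790
H(X,Y,Z) = 1.6710 → H(X,Y|Z) = 1.1593

I(X;Y|Z) = 0.6879 + 0.6790 - 1.1593 = 0.2076 nats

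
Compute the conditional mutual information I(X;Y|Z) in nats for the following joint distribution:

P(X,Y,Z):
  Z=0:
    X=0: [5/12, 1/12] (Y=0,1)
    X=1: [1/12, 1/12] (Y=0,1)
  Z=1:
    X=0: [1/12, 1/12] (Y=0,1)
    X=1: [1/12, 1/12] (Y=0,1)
0.0341 nats

Conditional mutual information: I(X;Y|Z) = H(X|Z) + H(Y|Z) - H(X,Y|Z)

H(Z) = 0.6365
H(X,Z) = 1.2425 → H(X|Z) = 0.6059
H(Y,Z) = 1.2425 → H(Y|Z) = 0.6059
H(X,Y,Z) = 1.8143 → H(X,Y|Z) = 1.1778

I(X;Y|Z) = 0.6059 + 0.6059 - 1.1778 = 0.0341 nats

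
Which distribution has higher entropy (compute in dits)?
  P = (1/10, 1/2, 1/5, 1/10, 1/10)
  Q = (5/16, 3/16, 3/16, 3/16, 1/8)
Q

Computing entropies in dits:
H(P) = 0.5903
H(Q) = 0.6797

Distribution Q has higher entropy.

Intuition: The distribution closer to uniform (more spread out) has higher entropy.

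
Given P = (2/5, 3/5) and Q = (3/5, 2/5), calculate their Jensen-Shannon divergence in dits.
0.0087 dits

Jensen-Shannon divergence is:
JSD(P||Q) = 0.5 × D_KL(P||M) + 0.5 × D_KL(Q||M)
where M = 0.5 × (P + Q) is the mixture distribution.

M = 0.5 × (2/5, 3/5) + 0.5 × (3/5, 2/5) = (1/2, 1/2)

D_KL(P||M) = 0.0087 dits
D_KL(Q||M) = 0.0087 dits

JSD(P||Q) = 0.5 × 0.0087 + 0.5 × 0.0087 = 0.0087 dits

Unlike KL divergence, JSD is symmetric and bounded: 0 ≤ JSD ≤ log(2).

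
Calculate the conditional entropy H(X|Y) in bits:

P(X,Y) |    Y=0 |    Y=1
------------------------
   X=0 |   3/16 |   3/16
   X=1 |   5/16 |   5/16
0.9544 bits

Using the chain rule: H(X|Y) = H(X,Y) - H(Y)

First, compute H(X,Y) = 1.9544 bits

Marginal P(Y) = (1/2, 1/2)
H(Y) = 1.0000 bits

H(X|Y) = H(X,Y) - H(Y) = 1.9544 - 1.0000 = 0.9544 bits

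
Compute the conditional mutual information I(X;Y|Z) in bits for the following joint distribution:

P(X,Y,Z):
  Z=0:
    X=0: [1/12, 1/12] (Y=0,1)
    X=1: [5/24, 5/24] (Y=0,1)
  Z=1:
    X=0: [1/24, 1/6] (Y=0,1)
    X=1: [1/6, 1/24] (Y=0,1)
0.1159 bits

Conditional mutual information: I(X;Y|Z) = H(X|Z) + H(Y|Z) - H(X,Y|Z)

H(Z) = 0.9799
H(X,Z) = 1.9000 → H(X|Z) = 0.9202
H(Y,Z) = 1.9799 → H(Y|Z) = 1.0000
H(X,Y,Z) = 2.7842 → H(X,Y|Z) = 1.8043

I(X;Y|Z) = 0.9202 + 1.0000 - 1.8043 = 0.1159 bits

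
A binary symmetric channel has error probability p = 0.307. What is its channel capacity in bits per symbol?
0.1103 bits

For a binary symmetric channel (BSC) with error probability p:
Capacity C = 1 - H(p) bits per symbol

where H(p) = -p log₂(p) - (1-p) log₂(1-p) is the binary entropy function.

H(0.307) = 0.8897 bits
C = 1 - 0.8897 = 0.1103 bits per symbol

This means we can reliably transmit up to 0.1103 bits of information per channel use.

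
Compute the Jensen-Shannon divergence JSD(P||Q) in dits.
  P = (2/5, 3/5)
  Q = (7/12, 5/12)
0.0073 dits

Jensen-Shannon divergence is:
JSD(P||Q) = 0.5 × D_KL(P||M) + 0.5 × D_KL(Q||M)
where M = 0.5 × (P + Q) is the mixture distribution.

M = 0.5 × (2/5, 3/5) + 0.5 × (7/12, 5/12) = (0.491667, 0.508333)

D_KL(P||M) = 0.0074 dits
D_KL(Q||M) = 0.0073 dits

JSD(P||Q) = 0.5 × 0.0074 + 0.5 × 0.0073 = 0.0073 dits

Unlike KL divergence, JSD is symmetric and bounded: 0 ≤ JSD ≤ log(2).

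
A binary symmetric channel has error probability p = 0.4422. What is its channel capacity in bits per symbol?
0.0097 bits

For a binary symmetric channel (BSC) with error probability p:
Capacity C = 1 - H(p) bits per symbol

where H(p) = -p log₂(p) - (1-p) log₂(1-p) is the binary entropy function.

H(0.4422) = 0.9903 bits
C = 1 - 0.9903 = 0.0097 bits per symbol

This means we can reliably transmit up to 0.0097 bits of information per channel use.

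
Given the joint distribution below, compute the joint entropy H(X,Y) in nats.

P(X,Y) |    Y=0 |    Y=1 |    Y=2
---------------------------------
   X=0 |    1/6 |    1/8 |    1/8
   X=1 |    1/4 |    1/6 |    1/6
1.7623 nats

Joint entropy is H(X,Y) = -Σ_{x,y} p(x,y) log p(x,y).

Summing over all non-zero entries:
H(X,Y) = -[1/6·log_e(1/6) + 1/8·log_e(1/8) + 1/8·log_e(1/8) + 1/4·log_e(1/4) + 1/6·log_e(1/6) + 1/6·log_e(1/6)]
H(X,Y) = 1.7623 nats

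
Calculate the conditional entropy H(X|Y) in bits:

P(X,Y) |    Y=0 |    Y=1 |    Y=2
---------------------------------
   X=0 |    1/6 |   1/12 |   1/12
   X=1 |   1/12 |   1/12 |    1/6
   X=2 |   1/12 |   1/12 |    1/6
1.5304 bits

Using the chain rule: H(X|Y) = H(X,Y) - H(Y)

First, compute H(X,Y) = 3.0850 bits

Marginal P(Y) = (1/3, 1/4, 5/12)
H(Y) = 1.5546 bits

H(X|Y) = H(X,Y) - H(Y) = 3.0850 - 1.5546 = 1.5304 bits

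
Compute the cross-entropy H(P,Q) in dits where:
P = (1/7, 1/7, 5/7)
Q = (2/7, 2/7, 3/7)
0.4183 dits

Cross-entropy: H(P,Q) = -Σ p(x) log q(x)

Alternatively: H(P,Q) = H(P) + D_KL(P||Q)
H(P) = 0.3458 dits
D_KL(P||Q) = 0.0725 dits

H(P,Q) = 0.3458 + 0.0725 = 0.4183 dits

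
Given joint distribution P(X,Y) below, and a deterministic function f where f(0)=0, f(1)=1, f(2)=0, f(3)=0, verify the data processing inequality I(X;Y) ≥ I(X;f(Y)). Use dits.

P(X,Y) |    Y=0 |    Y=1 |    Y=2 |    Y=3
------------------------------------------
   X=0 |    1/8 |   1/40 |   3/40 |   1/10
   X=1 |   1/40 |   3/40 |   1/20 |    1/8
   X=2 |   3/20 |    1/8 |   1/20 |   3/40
I(X;Y) = 0.0384, I(X;f(Y)) = 0.0154, inequality holds: 0.0384 ≥ 0.0154

Data Processing Inequality: For any Markov chain X → Y → Z, we have I(X;Y) ≥ I(X;Z).

Here Z = f(Y) is a deterministic function of Y, forming X → Y → Z.

Original I(X;Y) = 0.0384 dits

After applying f:
P(X,Z) where Z=f(Y):
- P(X,Z=0) = P(X,Y=0) + P(X,Y=2) + P(X,Y=3)
- P(X,Z=1) = P(X,Y=1)

I(X;Z) = I(X;f(Y)) = 0.0154 dits

Verification: 0.0384 ≥ 0.0154 ✓

Information cannot be created by processing; the function f can only lose information about X.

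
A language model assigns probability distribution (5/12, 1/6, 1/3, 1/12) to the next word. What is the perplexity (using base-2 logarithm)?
3.4442

Perplexity is 2^H (or exp(H) for natural log).

First, H = -Σ p log p = 1.7842 bits
Perplexity = 2^1.7842 = 3.4442

Interpretation: The model's uncertainty is equivalent to choosing uniformly among 3.4 options.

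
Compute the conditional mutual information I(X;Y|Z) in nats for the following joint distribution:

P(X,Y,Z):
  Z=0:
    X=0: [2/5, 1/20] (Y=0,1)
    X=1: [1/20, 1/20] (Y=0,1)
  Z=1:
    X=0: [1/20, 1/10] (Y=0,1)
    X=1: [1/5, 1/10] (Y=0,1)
0.0572 nats

Conditional mutual information: I(X;Y|Z) = H(X|Z) + H(Y|Z) - H(X,Y|Z)

H(Z) = 0.6881
H(X,Z) = 1.2353 → H(X|Z) = 0.5472
H(Y,Z) = 1.2580 → H(Y|Z) = 0.5699
H(X,Y,Z) = 1.7481 → H(X,Y|Z) = 1.0599

I(X;Y|Z) = 0.5472 + 0.5699 - 1.0599 = 0.0572 nats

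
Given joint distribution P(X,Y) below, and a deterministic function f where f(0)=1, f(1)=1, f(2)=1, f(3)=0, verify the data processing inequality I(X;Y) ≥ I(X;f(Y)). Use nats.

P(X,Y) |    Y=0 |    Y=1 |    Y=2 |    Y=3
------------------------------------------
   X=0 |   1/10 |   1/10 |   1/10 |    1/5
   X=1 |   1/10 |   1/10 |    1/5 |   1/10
I(X;Y) = 0.0340, I(X;f(Y)) = 0.0242, inequality holds: 0.0340 ≥ 0.0242

Data Processing Inequality: For any Markov chain X → Y → Z, we have I(X;Y) ≥ I(X;Z).

Here Z = f(Y) is a deterministic function of Y, forming X → Y → Z.

Original I(X;Y) = 0.0340 nats

After applying f:
P(X,Z) where Z=f(Y):
- P(X,Z=0) = P(X,Y=3)
- P(X,Z=1) = P(X,Y=0) + P(X,Y=1) + P(X,Y=2)

I(X;Z) = I(X;f(Y)) = 0.0242 nats

Verification: 0.0340 ≥ 0.0242 ✓

Information cannot be created by processing; the function f can only lose information about X.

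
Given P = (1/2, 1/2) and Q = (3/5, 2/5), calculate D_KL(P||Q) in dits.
0.0089 dits

KL divergence: D_KL(P||Q) = Σ p(x) log(p(x)/q(x))

Computing term by term:
  x=0: 1/2 × log_10[(1/2)/(3/5)] = 1/2 × -0.0792 = -0.0396
  x=1: 1/2 × log_10[(1/2)/(2/5)] = 1/2 × 0.0969 = 0.0485

D_KL(P||Q) = 0.0089 dits

Note: KL divergence is always non-negative and equals 0 iff P = Q.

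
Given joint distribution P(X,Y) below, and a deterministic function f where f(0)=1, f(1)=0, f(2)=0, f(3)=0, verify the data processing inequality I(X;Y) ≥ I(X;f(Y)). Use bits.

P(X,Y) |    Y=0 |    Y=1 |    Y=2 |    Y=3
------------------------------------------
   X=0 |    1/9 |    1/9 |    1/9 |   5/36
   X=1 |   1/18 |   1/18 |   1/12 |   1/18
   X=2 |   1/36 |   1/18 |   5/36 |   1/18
I(X;Y) = 0.0460, I(X;f(Y)) = 0.0177, inequality holds: 0.0460 ≥ 0.0177

Data Processing Inequality: For any Markov chain X → Y → Z, we have I(X;Y) ≥ I(X;Z).

Here Z = f(Y) is a deterministic function of Y, forming X → Y → Z.

Original I(X;Y) = 0.0460 bits

After applying f:
P(X,Z) where Z=f(Y):
- P(X,Z=0) = P(X,Y=1) + P(X,Y=2) + P(X,Y=3)
- P(X,Z=1) = P(X,Y=0)

I(X;Z) = I(X;f(Y)) = 0.0177 bits

Verification: 0.0460 ≥ 0.0177 ✓

Information cannot be created by processing; the function f can only lose information about X.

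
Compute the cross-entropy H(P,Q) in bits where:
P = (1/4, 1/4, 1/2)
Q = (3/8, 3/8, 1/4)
1.7075 bits

Cross-entropy: H(P,Q) = -Σ p(x) log q(x)

Alternatively: H(P,Q) = H(P) + D_KL(P||Q)
H(P) = 1.5000 bits
D_KL(P||Q) = 0.2075 bits

H(P,Q) = 1.5000 + 0.2075 = 1.7075 bits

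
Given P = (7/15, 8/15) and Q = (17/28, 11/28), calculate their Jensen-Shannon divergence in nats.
0.0100 nats

Jensen-Shannon divergence is:
JSD(P||Q) = 0.5 × D_KL(P||M) + 0.5 × D_KL(Q||M)
where M = 0.5 × (P + Q) is the mixture distribution.

M = 0.5 × (7/15, 8/15) + 0.5 × (17/28, 11/28) = (0.536905, 0.463095)

D_KL(P||M) = 0.0099 nats
D_KL(Q||M) = 0.0100 nats

JSD(P||Q) = 0.5 × 0.0099 + 0.5 × 0.0100 = 0.0100 nats

Unlike KL divergence, JSD is symmetric and bounded: 0 ≤ JSD ≤ log(2).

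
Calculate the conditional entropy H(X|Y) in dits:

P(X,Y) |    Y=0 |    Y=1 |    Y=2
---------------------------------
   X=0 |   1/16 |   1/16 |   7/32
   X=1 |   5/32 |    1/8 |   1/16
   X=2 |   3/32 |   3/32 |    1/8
0.4429 dits

Using the chain rule: H(X|Y) = H(X,Y) - H(Y)

First, compute H(X,Y) = 0.9147 dits

Marginal P(Y) = (5/16, 9/32, 13/32)
H(Y) = 0.4717 dits

H(X|Y) = H(X,Y) - H(Y) = 0.9147 - 0.4717 = 0.4429 dits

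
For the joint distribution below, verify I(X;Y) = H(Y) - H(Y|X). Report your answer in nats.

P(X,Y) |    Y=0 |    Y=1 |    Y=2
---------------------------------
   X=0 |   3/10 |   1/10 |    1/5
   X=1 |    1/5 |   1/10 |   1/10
I(X;Y) = 0.0069 nats

Mutual information has multiple equivalent forms:
- I(X;Y) = H(X) - H(X|Y)
- I(X;Y) = H(Y) - H(Y|X)
- I(X;Y) = H(X) + H(Y) - H(X,Y)

Computing all quantities:
H(X) = 0.6730, H(Y) = 1.0297, H(X,Y) = 1.6957
H(X|Y) = 0.6661, H(Y|X) = 1.0227

Verification:
H(X) - H(X|Y) = 0.6730 - 0.6661 = 0.0069
H(Y) - H(Y|X) = 1.0297 - 1.0227 = 0.0069
H(X) + H(Y) - H(X,Y) = 0.6730 + 1.0297 - 1.6957 = 0.0069

All forms give I(X;Y) = 0.0069 nats. ✓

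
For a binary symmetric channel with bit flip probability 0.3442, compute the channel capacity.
0.0712 bits

For a binary symmetric channel (BSC) with error probability p:
Capacity C = 1 - H(p) bits per symbol

where H(p) = -p log₂(p) - (1-p) log₂(1-p) is the binary entropy function.

H(0.3442) = 0.9288 bits
C = 1 - 0.9288 = 0.0712 bits per symbol

This means we can reliably transmit up to 0.0712 bits of information per channel use.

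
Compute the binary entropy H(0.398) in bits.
0.9698 bits

The binary entropy function is:
H(p) = -p log(p) - (1-p) log(1-p)

H(0.398) = -0.398 × log_2(0.398) - 0.602 × log_2(0.602)
H(0.398) = 0.9698 bits

Note: Binary entropy is maximized at p=0.5 (H=1 bit) and minimized at p=0 or p=1 (H=0).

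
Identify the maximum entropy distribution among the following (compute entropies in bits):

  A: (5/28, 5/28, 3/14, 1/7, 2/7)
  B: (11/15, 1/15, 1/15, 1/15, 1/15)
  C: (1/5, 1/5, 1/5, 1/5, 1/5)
C

For a discrete distribution over n outcomes, entropy is maximized by the uniform distribution.

Computing entropies:
H(A) = 2.2813 bits
H(B) = 1.3700 bits
H(C) = 2.3219 bits

The uniform distribution (where all probabilities equal 1/5) achieves the maximum entropy of log_2(5) = 2.3219 bits.

Distribution C has the highest entropy.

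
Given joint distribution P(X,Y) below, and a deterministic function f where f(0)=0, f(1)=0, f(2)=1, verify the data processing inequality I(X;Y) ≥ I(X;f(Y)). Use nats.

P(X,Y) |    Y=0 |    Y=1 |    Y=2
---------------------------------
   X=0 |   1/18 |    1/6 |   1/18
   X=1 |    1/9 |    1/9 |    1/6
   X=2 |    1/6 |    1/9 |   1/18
I(X;Y) = 0.0686, I(X;f(Y)) = 0.0361, inequality holds: 0.0686 ≥ 0.0361

Data Processing Inequality: For any Markov chain X → Y → Z, we have I(X;Y) ≥ I(X;Z).

Here Z = f(Y) is a deterministic function of Y, forming X → Y → Z.

Original I(X;Y) = 0.0686 nats

After applying f:
P(X,Z) where Z=f(Y):
- P(X,Z=0) = P(X,Y=0) + P(X,Y=1)
- P(X,Z=1) = P(X,Y=2)

I(X;Z) = I(X;f(Y)) = 0.0361 nats

Verification: 0.0686 ≥ 0.0361 ✓

Information cannot be created by processing; the function f can only lose information about X.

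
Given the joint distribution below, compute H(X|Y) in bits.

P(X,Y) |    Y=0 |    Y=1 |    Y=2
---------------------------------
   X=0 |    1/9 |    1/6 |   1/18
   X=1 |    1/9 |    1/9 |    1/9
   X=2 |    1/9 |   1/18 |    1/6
1.5011 bits

Using the chain rule: H(X|Y) = H(X,Y) - H(Y)

First, compute H(X,Y) = 3.0860 bits

Marginal P(Y) = (1/3, 1/3, 1/3)
H(Y) = 1.5850 bits

H(X|Y) = H(X,Y) - H(Y) = 3.0860 - 1.5850 = 1.5011 bits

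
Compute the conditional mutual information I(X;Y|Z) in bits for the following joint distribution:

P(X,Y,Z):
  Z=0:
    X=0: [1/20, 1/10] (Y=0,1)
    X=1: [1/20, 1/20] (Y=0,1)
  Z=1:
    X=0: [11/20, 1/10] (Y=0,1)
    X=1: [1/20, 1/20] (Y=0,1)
0.0438 bits

Conditional mutual information: I(X;Y|Z) = H(X|Z) + H(Y|Z) - H(X,Y|Z)

H(Z) = 0.8113
H(X,Z) = 1.4789 → H(X|Z) = 0.6676
H(Y,Z) = 1.5955 → H(Y|Z) = 0.7842
H(X,Y,Z) = 2.2192 → H(X,Y|Z) = 1.4080

I(X;Y|Z) = 0.6676 + 0.7842 - 1.4080 = 0.0438 bits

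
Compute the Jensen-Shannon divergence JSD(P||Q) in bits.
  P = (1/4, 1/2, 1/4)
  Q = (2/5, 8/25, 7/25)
0.0276 bits

Jensen-Shannon divergence is:
JSD(P||Q) = 0.5 × D_KL(P||M) + 0.5 × D_KL(Q||M)
where M = 0.5 × (P + Q) is the mixture distribution.

M = 0.5 × (1/4, 1/2, 1/4) + 0.5 × (2/5, 8/25, 7/25) = (13/40, 0.41, 0.265)

D_KL(P||M) = 0.0275 bits
D_KL(Q||M) = 0.0276 bits

JSD(P||Q) = 0.5 × 0.0275 + 0.5 × 0.0276 = 0.0276 bits

Unlike KL divergence, JSD is symmetric and bounded: 0 ≤ JSD ≤ log(2).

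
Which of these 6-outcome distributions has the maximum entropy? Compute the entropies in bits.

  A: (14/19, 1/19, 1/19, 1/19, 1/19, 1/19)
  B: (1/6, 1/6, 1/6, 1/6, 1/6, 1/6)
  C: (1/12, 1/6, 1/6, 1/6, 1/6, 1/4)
B

For a discrete distribution over n outcomes, entropy is maximized by the uniform distribution.

Computing entropies:
H(A) = 1.4425 bits
H(B) = 2.5850 bits
H(C) = 2.5221 bits

The uniform distribution (where all probabilities equal 1/6) achieves the maximum entropy of log_2(6) = 2.5850 bits.

Distribution B has the highest entropy.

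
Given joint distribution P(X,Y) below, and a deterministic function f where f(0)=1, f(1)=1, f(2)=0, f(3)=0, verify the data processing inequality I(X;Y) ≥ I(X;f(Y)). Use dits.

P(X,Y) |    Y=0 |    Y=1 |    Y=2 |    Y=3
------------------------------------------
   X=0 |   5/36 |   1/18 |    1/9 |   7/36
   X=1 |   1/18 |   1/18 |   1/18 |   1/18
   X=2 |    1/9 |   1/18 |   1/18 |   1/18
I(X;Y) = 0.0124, I(X;f(Y)) = 0.0072, inequality holds: 0.0124 ≥ 0.0072

Data Processing Inequality: For any Markov chain X → Y → Z, we have I(X;Y) ≥ I(X;Z).

Here Z = f(Y) is a deterministic function of Y, forming X → Y → Z.

Original I(X;Y) = 0.0124 dits

After applying f:
P(X,Z) where Z=f(Y):
- P(X,Z=0) = P(X,Y=2) + P(X,Y=3)
- P(X,Z=1) = P(X,Y=0) + P(X,Y=1)

I(X;Z) = I(X;f(Y)) = 0.0072 dits

Verification: 0.0124 ≥ 0.0072 ✓

Information cannot be created by processing; the function f can only lose information about X.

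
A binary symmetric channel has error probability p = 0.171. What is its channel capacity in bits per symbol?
0.3400 bits

For a binary symmetric channel (BSC) with error probability p:
Capacity C = 1 - H(p) bits per symbol

where H(p) = -p log₂(p) - (1-p) log₂(1-p) is the binary entropy function.

H(0.171) = 0.6600 bits
C = 1 - 0.6600 = 0.3400 bits per symbol

This means we can reliably transmit up to 0.3400 bits of information per channel use.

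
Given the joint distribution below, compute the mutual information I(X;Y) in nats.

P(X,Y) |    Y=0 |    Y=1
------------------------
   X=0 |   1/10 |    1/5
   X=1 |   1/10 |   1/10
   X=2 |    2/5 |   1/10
0.0932 nats

Mutual information: I(X;Y) = H(X) + H(Y) - H(X,Y)

Marginals:
P(X) = (3/10, 1/5, 1/2), H(X) = 1.0297 nats
P(Y) = (3/5, 2/5), H(Y) = 0.6730 nats

Joint entropy: H(X,Y) = 1.6094 nats

I(X;Y) = 1.0297 + 0.6730 - 1.6094 = 0.0932 nats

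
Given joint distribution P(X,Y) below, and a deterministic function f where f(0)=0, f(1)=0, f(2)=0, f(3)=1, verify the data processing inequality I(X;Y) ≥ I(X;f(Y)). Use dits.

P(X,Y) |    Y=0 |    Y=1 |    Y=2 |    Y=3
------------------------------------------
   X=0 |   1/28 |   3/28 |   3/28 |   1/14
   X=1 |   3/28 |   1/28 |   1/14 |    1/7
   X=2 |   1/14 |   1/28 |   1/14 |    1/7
I(X;Y) = 0.0280, I(X;f(Y)) = 0.0088, inequality holds: 0.0280 ≥ 0.0088

Data Processing Inequality: For any Markov chain X → Y → Z, we have I(X;Y) ≥ I(X;Z).

Here Z = f(Y) is a deterministic function of Y, forming X → Y → Z.

Original I(X;Y) = 0.0280 dits

After applying f:
P(X,Z) where Z=f(Y):
- P(X,Z=0) = P(X,Y=0) + P(X,Y=1) + P(X,Y=2)
- P(X,Z=1) = P(X,Y=3)

I(X;Z) = I(X;f(Y)) = 0.0088 dits

Verification: 0.0280 ≥ 0.0088 ✓

Information cannot be created by processing; the function f can only lose information about X.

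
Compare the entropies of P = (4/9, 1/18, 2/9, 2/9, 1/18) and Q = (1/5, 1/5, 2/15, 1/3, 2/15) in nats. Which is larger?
Q

Computing entropies in nats:
H(P) = 1.3500
H(Q) = 1.5473

Distribution Q has higher entropy.

Intuition: The distribution closer to uniform (more spread out) has higher entropy.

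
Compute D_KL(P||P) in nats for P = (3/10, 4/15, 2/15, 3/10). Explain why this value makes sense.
0.0000 nats

KL divergence satisfies the Gibbs inequality: D_KL(P||Q) ≥ 0 for all distributions P, Q.

D_KL(P||Q) = Σ p(x) log(p(x)/q(x))
Each term is p(x) × log_e(p(x)/p(x)) = p(x) × log_e(1) = 0, so the sum is 0.
D_KL(P||Q) = 0.0000 nats

When P = Q, the KL divergence is exactly 0, as there is no 'divergence' between identical distributions.

This non-negativity is a fundamental property: relative entropy cannot be negative because it measures how different Q is from P.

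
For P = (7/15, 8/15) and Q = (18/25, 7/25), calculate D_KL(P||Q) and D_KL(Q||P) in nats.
D_KL(P||Q) = 0.1413, D_KL(Q||P) = 0.1318

KL divergence is not symmetric: D_KL(P||Q) ≠ D_KL(Q||P) in general.

D_KL(P||Q) = 0.1413 nats
D_KL(Q||P) = 0.1318 nats

No, they are not equal!

This asymmetry is why KL divergence is not a true distance metric.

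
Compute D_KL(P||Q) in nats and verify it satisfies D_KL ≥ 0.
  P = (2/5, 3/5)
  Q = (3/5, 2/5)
0.0811 nats

KL divergence satisfies the Gibbs inequality: D_KL(P||Q) ≥ 0 for all distributions P, Q.

D_KL(P||Q) = Σ p(x) log(p(x)/q(x))
Term by term:
  x=0: 2/5 × log_e[(2/5)/(3/5)] = -0.1622
  x=1: 3/5 × log_e[(3/5)/(2/5)] = 0.2433
D_KL(P||Q) = 0.0811 nats

D_KL(P||Q) = 0.0811 ≥ 0 ✓

This non-negativity is a fundamental property: relative entropy cannot be negative because it measures how different Q is from P.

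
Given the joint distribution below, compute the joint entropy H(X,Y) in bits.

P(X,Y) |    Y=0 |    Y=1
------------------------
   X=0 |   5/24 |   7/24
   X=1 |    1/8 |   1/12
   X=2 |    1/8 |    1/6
2.4695 bits

Joint entropy is H(X,Y) = -Σ_{x,y} p(x,y) log p(x,y).

Summing over all non-zero entries:
H(X,Y) = -[5/24·log_2(5/24) + 7/24·log_2(7/24) + 1/8·log_2(1/8) + 1/12·log_2(1/12) + 1/8·log_2(1/8) + 1/6·log_2(1/6)]
H(X,Y) = 2.4695 bits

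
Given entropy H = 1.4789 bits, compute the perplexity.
2.7874

Perplexity is 2^H (or exp(H) for natural log).

H = 1.4789 bits
Perplexity = 2^1.4789 = 2.7874

Interpretation: The model's uncertainty is equivalent to choosing uniformly among 2.8 options.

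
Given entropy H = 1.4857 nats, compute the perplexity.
4.4181

Perplexity is e^H (or exp(H) for natural log).

H = 1.4857 nats
Perplexity = e^1.4857 = 4.4181

Interpretation: The model's uncertainty is equivalent to choosing uniformly among 4.4 options.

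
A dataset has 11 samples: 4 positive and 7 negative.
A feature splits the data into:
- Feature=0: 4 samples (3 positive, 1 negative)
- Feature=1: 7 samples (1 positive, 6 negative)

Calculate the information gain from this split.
0.2741 bits

Information Gain = H(Y) - H(Y|Feature)

Before split:
P(positive) = 4/11 = 0.3636
H(Y) = 0.9457 bits

After split:
Feature=0: H = 0.8113 bits (weight = 4/11)
Feature=1: H = 0.5917 bits (weight = 7/11)
H(Y|Feature) = (4/11)×0.8113 + (7/11)×0.5917 = 0.6715 bits

Information Gain = 0.9457 - 0.6715 = 0.2741 bits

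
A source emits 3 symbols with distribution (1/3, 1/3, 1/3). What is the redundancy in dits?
0.0000 dits

Redundancy measures how far a source is from maximum entropy:
R = H_max - H(X)

Maximum entropy for 3 symbols: H_max = log_10(3) = 0.4771 dits
Actual entropy: H(X) = 0.4771 dits
Redundancy: R = 0.4771 - 0.4771 = 0.0000 dits

This redundancy represents potential for compression: the source could be compressed by 0.0000 dits per symbol.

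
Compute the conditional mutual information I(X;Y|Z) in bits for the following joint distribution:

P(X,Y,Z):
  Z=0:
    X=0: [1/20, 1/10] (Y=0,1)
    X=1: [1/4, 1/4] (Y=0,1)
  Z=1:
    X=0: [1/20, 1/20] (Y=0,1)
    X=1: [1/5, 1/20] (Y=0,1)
0.0311 bits

Conditional mutual information: I(X;Y|Z) = H(X|Z) + H(Y|Z) - H(X,Y|Z)

H(Z) = 0.9341
H(X,Z) = 1.7427 → H(X|Z) = 0.8087
H(Y,Z) = 1.8834 → H(Y|Z) = 0.9493
H(X,Y,Z) = 2.6610 → H(X,Y|Z) = 1.7269

I(X;Y|Z) = 0.8087 + 0.9493 - 1.7269 = 0.0311 bits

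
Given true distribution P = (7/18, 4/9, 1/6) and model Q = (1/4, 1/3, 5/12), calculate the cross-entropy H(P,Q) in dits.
0.5096 dits

Cross-entropy: H(P,Q) = -Σ p(x) log q(x)

Alternatively: H(P,Q) = H(P) + D_KL(P||Q)
H(P) = 0.4457 dits
D_KL(P||Q) = 0.0638 dits

H(P,Q) = 0.4457 + 0.0638 = 0.5096 dits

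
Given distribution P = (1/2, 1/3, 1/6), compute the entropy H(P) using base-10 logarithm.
0.4392 dits

Shannon entropy is H(X) = -Σ p(x) log p(x).

For P = (1/2, 1/3, 1/6):
H = -1/2 × log_10(1/2) -1/3 × log_10(1/3) -1/6 × log_10(1/6)
H = 0.4392 dits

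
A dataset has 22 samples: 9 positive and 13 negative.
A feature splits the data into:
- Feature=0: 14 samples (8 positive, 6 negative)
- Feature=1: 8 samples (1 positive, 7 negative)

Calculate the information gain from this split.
0.1514 bits

Information Gain = H(Y) - H(Y|Feature)

Before split:
P(positive) = 9/22 = 0.4091
H(Y) = 0.9760 bits

After split:
Feature=0: H = 0.9852 bits (weight = 14/22)
Feature=1: H = 0.5436 bits (weight = 8/22)
H(Y|Feature) = (14/22)×0.9852 + (8/22)×0.5436 = 0.8246 bits

Information Gain = 0.9760 - 0.8246 = 0.1514 bits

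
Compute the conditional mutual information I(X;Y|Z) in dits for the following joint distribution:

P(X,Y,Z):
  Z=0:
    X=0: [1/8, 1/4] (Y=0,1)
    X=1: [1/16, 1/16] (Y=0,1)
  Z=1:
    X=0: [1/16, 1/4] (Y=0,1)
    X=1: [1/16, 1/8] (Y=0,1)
0.0047 dits

Conditional mutual information: I(X;Y|Z) = H(X|Z) + H(Y|Z) - H(X,Y|Z)

H(Z) = 0.3010
H(X,Z) = 0.5668 → H(X|Z) = 0.2658
H(Y,Z) = 0.5668 → H(Y|Z) = 0.2658
H(X,Y,Z) = 0.8278 → H(X,Y|Z) = 0.5268

I(X;Y|Z) = 0.2658 + 0.2658 - 0.5268 = 0.0047 dits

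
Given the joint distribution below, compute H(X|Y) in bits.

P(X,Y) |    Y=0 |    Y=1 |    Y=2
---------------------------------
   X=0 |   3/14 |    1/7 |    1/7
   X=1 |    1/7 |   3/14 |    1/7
0.9793 bits

Using the chain rule: H(X|Y) = H(X,Y) - H(Y)

First, compute H(X,Y) = 2.5567 bits

Marginal P(Y) = (5/14, 5/14, 2/7)
H(Y) = 1.5774 bits

H(X|Y) = H(X,Y) - H(Y) = 2.5567 - 1.5774 = 0.9793 bits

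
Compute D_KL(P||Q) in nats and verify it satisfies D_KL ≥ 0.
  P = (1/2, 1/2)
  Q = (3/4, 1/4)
0.1438 nats

KL divergence satisfies the Gibbs inequality: D_KL(P||Q) ≥ 0 for all distributions P, Q.

D_KL(P||Q) = Σ p(x) log(p(x)/q(x))
Term by term:
  x=0: 1/2 × log_e[(1/2)/(3/4)] = -0.2027
  x=1: 1/2 × log_e[(1/2)/(1/4)] = 0.3466
D_KL(P||Q) = 0.1438 nats

D_KL(P||Q) = 0.1438 ≥ 0 ✓

This non-negativity is a fundamental property: relative entropy cannot be negative because it measures how different Q is from P.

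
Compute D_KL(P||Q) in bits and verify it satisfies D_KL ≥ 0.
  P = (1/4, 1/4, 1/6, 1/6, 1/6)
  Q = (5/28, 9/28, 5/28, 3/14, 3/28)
0.0599 bits

KL divergence satisfies the Gibbs inequality: D_KL(P||Q) ≥ 0 for all distributions P, Q.

D_KL(P||Q) = Σ p(x) log(p(x)/q(x))
Term by term:
  x=0: 1/4 × log_2[(1/4)/(5/28)] = 0.1214
  x=1: 1/4 × log_2[(1/4)/(9/28)] = -0.0906
  x=2: 1/6 × log_2[(1/6)/(5/28)] = -0.0166
  x=3: 1/6 × log_2[(1/6)/(3/14)] = -0.0604
  x=4: 1/6 × log_2[(1/6)/(3/28)] = 0.1062
D_KL(P||Q) = 0.0599 bits

D_KL(P||Q) = 0.0599 ≥ 0 ✓

This non-negativity is a fundamental property: relative entropy cannot be negative because it measures how different Q is from P.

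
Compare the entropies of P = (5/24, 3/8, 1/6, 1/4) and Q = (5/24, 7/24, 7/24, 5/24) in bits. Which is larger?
Q

Computing entropies in bits:
H(P) = 1.9329
H(Q) = 1.9799

Distribution Q has higher entropy.

Intuition: The distribution closer to uniform (more spread out) has higher entropy.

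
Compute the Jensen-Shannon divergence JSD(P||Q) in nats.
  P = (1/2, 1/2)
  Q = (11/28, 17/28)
0.0058 nats

Jensen-Shannon divergence is:
JSD(P||Q) = 0.5 × D_KL(P||M) + 0.5 × D_KL(Q||M)
where M = 0.5 × (P + Q) is the mixture distribution.

M = 0.5 × (1/2, 1/2) + 0.5 × (11/28, 17/28) = (0.446429, 0.553571)

D_KL(P||M) = 0.0058 nats
D_KL(Q||M) = 0.0059 nats

JSD(P||Q) = 0.5 × 0.0058 + 0.5 × 0.0059 = 0.0058 nats

Unlike KL divergence, JSD is symmetric and bounded: 0 ≤ JSD ≤ log(2).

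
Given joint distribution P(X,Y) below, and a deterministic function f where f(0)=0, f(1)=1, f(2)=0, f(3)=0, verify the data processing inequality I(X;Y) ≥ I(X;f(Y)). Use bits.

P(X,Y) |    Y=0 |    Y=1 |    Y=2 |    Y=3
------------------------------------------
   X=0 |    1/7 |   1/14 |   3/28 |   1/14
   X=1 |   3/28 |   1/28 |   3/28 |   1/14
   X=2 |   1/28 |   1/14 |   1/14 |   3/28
I(X;Y) = 0.0636, I(X;f(Y)) = 0.0147, inequality holds: 0.0636 ≥ 0.0147

Data Processing Inequality: For any Markov chain X → Y → Z, we have I(X;Y) ≥ I(X;Z).

Here Z = f(Y) is a deterministic function of Y, forming X → Y → Z.

Original I(X;Y) = 0.0636 bits

After applying f:
P(X,Z) where Z=f(Y):
- P(X,Z=0) = P(X,Y=0) + P(X,Y=2) + P(X,Y=3)
- P(X,Z=1) = P(X,Y=1)

I(X;Z) = I(X;f(Y)) = 0.0147 bits

Verification: 0.0636 ≥ 0.0147 ✓

Information cannot be created by processing; the function f can only lose information about X.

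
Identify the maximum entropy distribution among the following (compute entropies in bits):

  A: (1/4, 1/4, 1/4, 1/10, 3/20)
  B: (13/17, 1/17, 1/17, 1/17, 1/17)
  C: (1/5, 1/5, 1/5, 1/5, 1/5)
C

For a discrete distribution over n outcomes, entropy is maximized by the uniform distribution.

Computing entropies:
H(A) = 2.2427 bits
H(B) = 1.2577 bits
H(C) = 2.3219 bits

The uniform distribution (where all probabilities equal 1/5) achieves the maximum entropy of log_2(5) = 2.3219 bits.

Distribution C has the highest entropy.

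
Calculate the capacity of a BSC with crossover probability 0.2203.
0.2393 bits

For a binary symmetric channel (BSC) with error probability p:
Capacity C = 1 - H(p) bits per symbol

where H(p) = -p log₂(p) - (1-p) log₂(1-p) is the binary entropy function.

H(0.2203) = 0.7607 bits
C = 1 - 0.7607 = 0.2393 bits per symbol

This means we can reliably transmit up to 0.2393 bits of information per channel use.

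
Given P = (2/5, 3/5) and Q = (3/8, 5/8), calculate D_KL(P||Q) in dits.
0.0006 dits

KL divergence: D_KL(P||Q) = Σ p(x) log(p(x)/q(x))

Computing term by term:
  x=0: 2/5 × log_10[(2/5)/(3/8)] = 2/5 × 0.0280 = 0.0112
  x=1: 3/5 × log_10[(3/5)/(5/8)] = 3/5 × -0.0177 = -0.0106

D_KL(P||Q) = 0.0006 dits

Note: KL divergence is always non-negative and equals 0 iff P = Q.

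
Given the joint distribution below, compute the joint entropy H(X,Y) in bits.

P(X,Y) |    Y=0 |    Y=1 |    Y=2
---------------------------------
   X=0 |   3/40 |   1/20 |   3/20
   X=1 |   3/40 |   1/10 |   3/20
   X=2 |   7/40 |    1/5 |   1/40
2.9674 bits

Joint entropy is H(X,Y) = -Σ_{x,y} p(x,y) log p(x,y).

Summing over all non-zero entries:
H(X,Y) = -[3/40·log_2(3/40) + 1/20·log_2(1/20) + 3/20·log_2(3/20) + 3/40·log_2(3/40) + 1/10·log_2(1/10) + 3/20·log_2(3/20) + 7/40·log_2(7/40) + 1/5·log_2(1/5) + 1/40·log_2(1/40)]
H(X,Y) = 2.9674 bits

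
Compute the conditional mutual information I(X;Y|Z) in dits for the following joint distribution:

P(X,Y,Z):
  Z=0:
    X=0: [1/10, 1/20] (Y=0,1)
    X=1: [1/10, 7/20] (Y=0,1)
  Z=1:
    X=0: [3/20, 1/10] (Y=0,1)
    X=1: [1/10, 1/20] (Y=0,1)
0.0213 dits

Conditional mutual information: I(X;Y|Z) = H(X|Z) + H(Y|Z) - H(X,Y|Z)

H(Z) = 0.2923
H(X,Z) = 0.5537 → H(X|Z) = 0.2615
H(Y,Z) = 0.5731 → H(Y|Z) = 0.2808
H(X,Y,Z) = 0.8133 → H(X,Y|Z) = 0.5210

I(X;Y|Z) = 0.2615 + 0.2808 - 0.5210 = 0.0213 dits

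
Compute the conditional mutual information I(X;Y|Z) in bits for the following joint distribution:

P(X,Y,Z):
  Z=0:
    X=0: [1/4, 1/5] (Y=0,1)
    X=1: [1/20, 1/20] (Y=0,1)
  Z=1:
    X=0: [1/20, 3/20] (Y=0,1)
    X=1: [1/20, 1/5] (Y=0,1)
0.0019 bits

Conditional mutual information: I(X;Y|Z) = H(X|Z) + H(Y|Z) - H(X,Y|Z)

H(Z) = 0.9928
H(X,Z) = 1.8150 → H(X|Z) = 0.8222
H(Y,Z) = 1.8834 → H(Y|Z) = 0.8906
H(X,Y,Z) = 2.7037 → H(X,Y|Z) = 1.7109

I(X;Y|Z) = 0.8222 + 0.8906 - 1.7109 = 0.0019 bits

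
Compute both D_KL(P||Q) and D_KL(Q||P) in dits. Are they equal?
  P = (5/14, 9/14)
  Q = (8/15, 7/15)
D_KL(P||Q) = 0.0272, D_KL(Q||P) = 0.0280

KL divergence is not symmetric: D_KL(P||Q) ≠ D_KL(Q||P) in general.

D_KL(P||Q) = 0.0272 dits
D_KL(Q||P) = 0.0280 dits

No, they are not equal!

This asymmetry is why KL divergence is not a true distance metric.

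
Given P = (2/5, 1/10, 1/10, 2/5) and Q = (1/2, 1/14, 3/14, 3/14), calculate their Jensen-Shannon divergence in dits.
0.0125 dits

Jensen-Shannon divergence is:
JSD(P||Q) = 0.5 × D_KL(P||M) + 0.5 × D_KL(Q||M)
where M = 0.5 × (P + Q) is the mixture distribution.

M = 0.5 × (2/5, 1/10, 1/10, 2/5) + 0.5 × (1/2, 1/14, 3/14, 3/14) = (9/20, 3/35, 0.157143, 0.307143)

D_KL(P||M) = 0.0125 dits
D_KL(Q||M) = 0.0126 dits

JSD(P||Q) = 0.5 × 0.0125 + 0.5 × 0.0126 = 0.0125 dits

Unlike KL divergence, JSD is symmetric and bounded: 0 ≤ JSD ≤ log(2).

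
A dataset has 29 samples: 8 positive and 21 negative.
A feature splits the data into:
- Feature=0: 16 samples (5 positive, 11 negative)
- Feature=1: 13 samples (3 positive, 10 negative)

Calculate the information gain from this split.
0.0060 bits

Information Gain = H(Y) - H(Y|Feature)

Before split:
P(positive) = 8/29 = 0.2759
H(Y) = 0.8498 bits

After split:
Feature=0: H = 0.8960 bits (weight = 16/29)
Feature=1: H = 0.7793 bits (weight = 13/29)
H(Y|Feature) = (16/29)×0.8960 + (13/29)×0.7793 = 0.8437 bits

Information Gain = 0.8498 - 0.8437 = 0.0060 bits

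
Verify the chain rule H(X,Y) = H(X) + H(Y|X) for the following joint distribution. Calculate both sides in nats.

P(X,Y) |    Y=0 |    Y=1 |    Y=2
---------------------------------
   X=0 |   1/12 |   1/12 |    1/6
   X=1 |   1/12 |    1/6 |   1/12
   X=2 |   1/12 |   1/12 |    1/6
H(X,Y) = 2.1383, H(X) = 1.0986, H(Y|X) = 1.0397 (all in nats)

Chain rule: H(X,Y) = H(X) + H(Y|X)

Left side — joint entropy directly:
H(X,Y) = -Σ p(x,y) log p(x,y) = 2.1383 nats

Right side — compute H(Y|X) from the conditional distributions:
P(X) = (1/3, 1/3, 1/3), so H(X) = 1.0986 nats
H(Y|X) = Σ_x P(X=x) · H(Y|X=x):
  P(Y|X=0) = (1/4, 1/4, 1/2), H(Y|X=0) = 1.0397, weight P(X=0) = 1/3
  P(Y|X=1) = (1/4, 1/2, 1/4), H(Y|X=1) = 1.0397, weight P(X=1) = 1/3
  P(Y|X=2) = (1/4, 1/4, 1/2), H(Y|X=2) = 1.0397, weight P(X=2) = 1/3
H(Y|X) = 1.0397 nats

H(X) + H(Y|X) = 1.0986 + 1.0397 = 2.1383 nats

Both sides equal 2.1383 nats. ✓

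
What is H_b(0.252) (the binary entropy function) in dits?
0.2452 dits

The binary entropy function is:
H(p) = -p log(p) - (1-p) log(1-p)

H(0.252) = -0.252 × log_10(0.252) - 0.748 × log_10(0.748)
H(0.252) = 0.2452 dits

Note: Binary entropy is maximized at p=0.5 (H=1 bit) and minimized at p=0 or p=1 (H=0).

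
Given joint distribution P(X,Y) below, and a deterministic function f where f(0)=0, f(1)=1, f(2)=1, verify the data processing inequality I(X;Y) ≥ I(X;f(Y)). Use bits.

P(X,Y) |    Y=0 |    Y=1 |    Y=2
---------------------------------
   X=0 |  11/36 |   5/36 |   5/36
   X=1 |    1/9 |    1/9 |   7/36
I(X;Y) = 0.0569, I(X;f(Y)) = 0.0489, inequality holds: 0.0569 ≥ 0.0489

Data Processing Inequality: For any Markov chain X → Y → Z, we have I(X;Y) ≥ I(X;Z).

Here Z = f(Y) is a deterministic function of Y, forming X → Y → Z.

Original I(X;Y) = 0.0569 bits

After applying f:
P(X,Z) where Z=f(Y):
- P(X,Z=0) = P(X,Y=0)
- P(X,Z=1) = P(X,Y=1) + P(X,Y=2)

I(X;Z) = I(X;f(Y)) = 0.0489 bits

Verification: 0.0569 ≥ 0.0489 ✓

Information cannot be created by processing; the function f can only lose information about X.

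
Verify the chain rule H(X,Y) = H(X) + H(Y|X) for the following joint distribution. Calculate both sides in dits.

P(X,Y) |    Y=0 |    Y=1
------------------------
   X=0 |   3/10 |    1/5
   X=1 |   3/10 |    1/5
H(X,Y) = 0.5933, H(X) = 0.3010, H(Y|X) = 0.2923 (all in dits)

Chain rule: H(X,Y) = H(X) + H(Y|X)

Left side — joint entropy directly:
H(X,Y) = -Σ p(x,y) log p(x,y) = 0.5933 dits

Right side — compute H(Y|X) from the conditional distributions:
P(X) = (1/2, 1/2), so H(X) = 0.3010 dits
H(Y|X) = Σ_x P(X=x) · H(Y|X=x):
  P(Y|X=0) = (3/5, 2/5), H(Y|X=0) = 0.2923, weight P(X=0) = 1/2
  P(Y|X=1) = (3/5, 2/5), H(Y|X=1) = 0.2923, weight P(X=1) = 1/2
H(Y|X) = 0.2923 dits

H(X) + H(Y|X) = 0.3010 + 0.2923 = 0.5933 dits

Both sides equal 0.5933 dits. ✓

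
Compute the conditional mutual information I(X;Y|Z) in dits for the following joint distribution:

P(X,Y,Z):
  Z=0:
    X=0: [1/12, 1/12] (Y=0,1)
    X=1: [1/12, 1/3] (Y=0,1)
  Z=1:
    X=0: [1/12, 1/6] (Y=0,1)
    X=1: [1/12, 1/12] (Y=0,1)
0.0133 dits

Conditional mutual information: I(X;Y|Z) = H(X|Z) + H(Y|Z) - H(X,Y|Z)

H(Z) = 0.2950
H(X,Z) = 0.5683 → H(X|Z) = 0.2734
H(Y,Z) = 0.5683 → H(Y|Z) = 0.2734
H(X,Y,Z) = 0.8283 → H(X,Y|Z) = 0.5334

I(X;Y|Z) = 0.2734 + 0.2734 - 0.5334 = 0.0133 dits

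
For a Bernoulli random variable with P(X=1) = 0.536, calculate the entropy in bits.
0.9963 bits

The binary entropy function is:
H(p) = -p log(p) - (1-p) log(1-p)

H(0.536) = -0.536 × log_2(0.536) - 0.464 × log_2(0.464)
H(0.536) = 0.9963 bits

Note: Binary entropy is maximized at p=0.5 (H=1 bit) and minimized at p=0 or p=1 (H=0).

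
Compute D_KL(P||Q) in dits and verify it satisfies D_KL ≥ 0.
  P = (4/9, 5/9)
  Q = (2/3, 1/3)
0.0450 dits

KL divergence satisfies the Gibbs inequality: D_KL(P||Q) ≥ 0 for all distributions P, Q.

D_KL(P||Q) = Σ p(x) log(p(x)/q(x))
Term by term:
  x=0: 4/9 × log_10[(4/9)/(2/3)] = -0.0783
  x=1: 5/9 × log_10[(5/9)/(1/3)] = 0.1232
D_KL(P||Q) = 0.0450 dits

D_KL(P||Q) = 0.0450 ≥ 0 ✓

This non-negativity is a fundamental property: relative entropy cannot be negative because it measures how different Q is from P.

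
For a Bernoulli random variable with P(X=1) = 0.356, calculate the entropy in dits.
0.2828 dits

The binary entropy function is:
H(p) = -p log(p) - (1-p) log(1-p)

H(0.356) = -0.356 × log_10(0.356) - 0.644 × log_10(0.644)
H(0.356) = 0.2828 dits

Note: Binary entropy is maximized at p=0.5 (H=1 bit) and minimized at p=0 or p=1 (H=0).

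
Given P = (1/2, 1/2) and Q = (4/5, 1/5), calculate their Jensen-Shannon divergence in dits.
0.0220 dits

Jensen-Shannon divergence is:
JSD(P||Q) = 0.5 × D_KL(P||M) + 0.5 × D_KL(Q||M)
where M = 0.5 × (P + Q) is the mixture distribution.

M = 0.5 × (1/2, 1/2) + 0.5 × (4/5, 1/5) = (13/20, 7/20)

D_KL(P||M) = 0.0205 dits
D_KL(Q||M) = 0.0235 dits

JSD(P||Q) = 0.5 × 0.0205 + 0.5 × 0.0235 = 0.0220 dits

Unlike KL divergence, JSD is symmetric and bounded: 0 ≤ JSD ≤ log(2).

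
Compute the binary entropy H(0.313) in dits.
0.2699 dits

The binary entropy function is:
H(p) = -p log(p) - (1-p) log(1-p)

H(0.313) = -0.313 × log_10(0.313) - 0.687 × log_10(0.687)
H(0.313) = 0.2699 dits

Note: Binary entropy is maximized at p=0.5 (H=1 bit) and minimized at p=0 or p=1 (H=0).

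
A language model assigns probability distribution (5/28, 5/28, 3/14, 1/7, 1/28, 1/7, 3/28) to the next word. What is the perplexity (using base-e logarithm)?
6.4216

Perplexity is e^H (or exp(H) for natural log).

First, H = -Σ p log p = 1.8597 nats
Perplexity = e^1.8597 = 6.4216

Interpretation: The model's uncertainty is equivalent to choosing uniformly among 6.4 options.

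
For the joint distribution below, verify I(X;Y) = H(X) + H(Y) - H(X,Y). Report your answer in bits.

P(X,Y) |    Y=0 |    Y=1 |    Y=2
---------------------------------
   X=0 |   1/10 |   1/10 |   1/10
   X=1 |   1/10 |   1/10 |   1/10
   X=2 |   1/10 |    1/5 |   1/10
I(X;Y) = 0.0200 bits

Mutual information has multiple equivalent forms:
- I(X;Y) = H(X) - H(X|Y)
- I(X;Y) = H(Y) - H(Y|X)
- I(X;Y) = H(X) + H(Y) - H(X,Y)

Computing all quantities:
H(X) = 1.5710, H(Y) = 1.5710, H(X,Y) = 3.1219
H(X|Y) = 1.5510, H(Y|X) = 1.5510

Verification:
H(X) - H(X|Y) = 1.5710 - 1.5510 = 0.0200
H(Y) - H(Y|X) = 1.5710 - 1.5510 = 0.0200
H(X) + H(Y) - H(X,Y) = 1.5710 + 1.5710 - 3.1219 = 0.0200

All forms give I(X;Y) = 0.0200 bits. ✓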